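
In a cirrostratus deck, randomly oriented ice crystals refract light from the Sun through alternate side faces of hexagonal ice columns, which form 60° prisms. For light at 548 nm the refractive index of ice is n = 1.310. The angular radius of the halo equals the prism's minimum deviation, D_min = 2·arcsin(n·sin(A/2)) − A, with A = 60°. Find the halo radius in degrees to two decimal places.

21.84°

n·sin(A/2) = 1.310 × sin 30° = 1.310 × 0.5000 = 0.6550.
D_min = 2·arcsin(0.6550) − 60° = 2 × 40.920° − 60° = 21.839°.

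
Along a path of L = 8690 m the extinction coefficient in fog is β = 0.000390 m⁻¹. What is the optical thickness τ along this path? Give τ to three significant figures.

3.39

τ = β·L = 0.000390 × 8690 = 3.3891.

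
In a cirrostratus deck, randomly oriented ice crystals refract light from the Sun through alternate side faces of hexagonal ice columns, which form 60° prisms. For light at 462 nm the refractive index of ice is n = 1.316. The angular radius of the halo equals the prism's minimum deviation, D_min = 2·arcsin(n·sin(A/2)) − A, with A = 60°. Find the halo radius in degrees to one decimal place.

n·sin(A/2) = 1.316 × sin 30° = 1.316 × 0.5000 = 0.6580.
D_min = 2·arcsin(0.6580) − 60° = 2 × 41.148° − 60° = 22.295°.

22.3°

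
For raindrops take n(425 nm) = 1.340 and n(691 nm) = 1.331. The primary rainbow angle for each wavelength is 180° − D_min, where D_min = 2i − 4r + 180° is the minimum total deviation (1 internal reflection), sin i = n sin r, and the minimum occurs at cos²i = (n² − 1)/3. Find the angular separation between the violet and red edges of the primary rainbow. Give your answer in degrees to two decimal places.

1.30°

At 425 nm (n = 1.340): cos²i = 0.26520 → i = 59.004°, r = 39.770°, D_min = 138.929°, rainbow angle = 41.071°.
At 691 nm (n = 1.331): cos²i = 0.25719 → i = 59.527°, r = 40.356°, D_min = 137.630°, rainbow angle = 42.370°.
Angular width = |41.071° − 42.370°| = 1.299°.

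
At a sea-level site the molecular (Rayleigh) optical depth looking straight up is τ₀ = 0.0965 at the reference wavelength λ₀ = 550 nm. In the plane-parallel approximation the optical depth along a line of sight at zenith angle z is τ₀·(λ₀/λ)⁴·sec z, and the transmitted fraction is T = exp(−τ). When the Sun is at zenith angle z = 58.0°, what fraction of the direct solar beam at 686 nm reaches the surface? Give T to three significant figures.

sec 58.0° = 1.8871.
τ = 0.0965 × (550/686)⁴ × 1.8871 = 0.0965 × 0.4132 × 1.8871 = 0.0752.
T = exp(−0.0752) = 0.9275.

0.928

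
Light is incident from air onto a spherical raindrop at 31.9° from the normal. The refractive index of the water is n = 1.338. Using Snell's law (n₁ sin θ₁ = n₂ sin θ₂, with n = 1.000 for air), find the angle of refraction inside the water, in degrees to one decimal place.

23.3°

Snell: sin θ_r = sin θ_i / n = sin 31.9° / 1.338 = 0.5284 / 1.338 = 0.3949.
θ_r = arcsin(0.3949) = 23.26°.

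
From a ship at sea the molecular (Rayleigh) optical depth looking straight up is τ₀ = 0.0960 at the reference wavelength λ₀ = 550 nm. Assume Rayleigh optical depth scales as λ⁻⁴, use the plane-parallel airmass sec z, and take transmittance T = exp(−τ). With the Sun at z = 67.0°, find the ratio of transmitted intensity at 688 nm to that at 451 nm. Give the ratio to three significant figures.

1.56

Airmass: sec 67.0° = 2.5593.
τ(688 nm) = 0.0960 × (550/688)⁴ × 2.5593 = 0.0960 × 0.4084 × 2.5593 = 0.1003.
τ(451 nm) = 0.0960 × (550/451)⁴ × 2.5593 = 0.0960 × 2.2118 × 2.5593 = 0.5434.
T(688)/T(451) = exp(τ_B − τ_A) = exp(0.4431) = 1.5575.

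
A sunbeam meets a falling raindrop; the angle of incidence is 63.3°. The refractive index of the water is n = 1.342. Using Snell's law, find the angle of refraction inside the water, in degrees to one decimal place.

41.7°

Snell: sin θ_r = sin θ_i / n = sin 63.3° / 1.342 = 0.8934 / 1.342 = 0.6657.
θ_r = arcsin(0.6657) = 41.74°.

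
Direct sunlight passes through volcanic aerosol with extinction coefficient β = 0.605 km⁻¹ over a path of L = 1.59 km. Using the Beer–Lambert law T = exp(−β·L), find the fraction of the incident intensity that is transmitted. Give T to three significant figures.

0.382

τ = β·L = 0.605 × 1.59 = 0.9619.
T = exp(−0.9619) = 0.3821.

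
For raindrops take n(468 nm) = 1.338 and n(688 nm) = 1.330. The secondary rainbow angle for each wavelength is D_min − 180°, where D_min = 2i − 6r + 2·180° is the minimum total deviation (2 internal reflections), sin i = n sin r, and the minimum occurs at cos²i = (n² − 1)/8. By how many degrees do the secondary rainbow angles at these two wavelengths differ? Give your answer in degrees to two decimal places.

2.09°

At 468 nm (n = 1.338): cos²i = 0.09878 → i = 71.682°, r = 45.195°, D_min = 232.193°, rainbow angle = 52.193°.
At 688 nm (n = 1.330): cos²i = 0.09611 → i = 71.940°, r = 45.630°, D_min = 230.101°, rainbow angle = 50.101°.
Angular width = |52.193° − 50.101°| = 2.092°.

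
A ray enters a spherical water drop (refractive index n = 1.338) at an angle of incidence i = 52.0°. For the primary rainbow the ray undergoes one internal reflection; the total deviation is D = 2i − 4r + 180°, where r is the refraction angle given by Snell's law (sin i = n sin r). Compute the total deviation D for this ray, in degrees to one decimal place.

139.7°

sin r = sin 52.0° / 1.338 = 0.7880/1.338 = 0.5889; r = 36.08°.
D = 2·52.0° − 4·36.08° + 180° = 104.00° − 144.33° + 180° = 139.67°.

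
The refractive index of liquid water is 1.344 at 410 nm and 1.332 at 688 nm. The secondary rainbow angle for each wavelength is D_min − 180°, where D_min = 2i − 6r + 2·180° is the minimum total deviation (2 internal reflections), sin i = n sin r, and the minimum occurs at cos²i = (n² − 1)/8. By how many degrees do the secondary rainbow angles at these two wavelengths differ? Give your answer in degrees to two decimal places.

3.10°

At 410 nm (n = 1.344): cos²i = 0.10079 → i = 71.490°, r = 44.874°, D_min = 233.733°, rainbow angle = 53.733°.
At 688 nm (n = 1.332): cos²i = 0.09678 → i = 71.875°, r = 45.520°, D_min = 230.628°, rainbow angle = 50.628°.
Angular width = |53.733° − 50.628°| = 3.104°.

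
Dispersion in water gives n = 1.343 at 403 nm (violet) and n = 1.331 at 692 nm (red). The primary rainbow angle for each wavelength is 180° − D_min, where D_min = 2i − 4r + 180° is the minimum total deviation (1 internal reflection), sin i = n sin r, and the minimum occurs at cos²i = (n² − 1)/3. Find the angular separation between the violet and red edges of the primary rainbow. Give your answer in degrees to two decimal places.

At 403 nm (n = 1.343): cos²i = 0.26788 → i = 58.830°, r = 39.577°, D_min = 139.354°, rainbow angle = 40.646°.
At 692 nm (n = 1.331): cos²i = 0.25719 → i = 59.527°, r = 40.356°, D_min = 137.630°, rainbow angle = 42.370°.
Angular width = |40.646° − 42.370°| = 1.724°.

1.72°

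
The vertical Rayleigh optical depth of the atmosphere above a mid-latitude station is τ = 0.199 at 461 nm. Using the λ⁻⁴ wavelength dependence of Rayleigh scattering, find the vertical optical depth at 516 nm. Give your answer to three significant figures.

0.127

τ(516 nm) = τ(461 nm) × (461/516)⁴ = 0.199 × (0.8934)⁴ = 0.199 × 0.6371 = 0.1268.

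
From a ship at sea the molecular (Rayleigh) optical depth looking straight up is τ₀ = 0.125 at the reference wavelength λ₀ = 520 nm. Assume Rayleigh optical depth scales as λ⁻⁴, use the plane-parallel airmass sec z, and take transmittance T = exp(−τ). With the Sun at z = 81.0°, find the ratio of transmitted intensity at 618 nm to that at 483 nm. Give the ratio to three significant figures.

1.96

Airmass: sec 81.0° = 6.3925.
τ(618 nm) = 0.125 × (520/618)⁴ × 6.3925 = 0.125 × 0.5013 × 6.3925 = 0.4005.
τ(483 nm) = 0.125 × (520/483)⁴ × 6.3925 = 0.125 × 1.3435 × 6.3925 = 1.0735.
T(618)/T(483) = exp(τ_B − τ_A) = exp(0.6730) = 1.9600.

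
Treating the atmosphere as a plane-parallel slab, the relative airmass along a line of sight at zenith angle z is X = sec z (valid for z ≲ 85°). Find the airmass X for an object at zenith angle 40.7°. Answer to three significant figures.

X = sec z = 1/cos 40.7° = 1/0.7581 = 1.3190.

1.32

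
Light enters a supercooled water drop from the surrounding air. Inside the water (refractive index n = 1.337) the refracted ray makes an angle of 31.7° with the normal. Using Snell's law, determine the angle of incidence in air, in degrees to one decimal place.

Snell: sin θ_i = n · sin θ_r = 1.337 × sin 31.7° = 1.337 × 0.5255 = 0.7026.
θ_i = arcsin(0.7026) = 44.63°.

44.6°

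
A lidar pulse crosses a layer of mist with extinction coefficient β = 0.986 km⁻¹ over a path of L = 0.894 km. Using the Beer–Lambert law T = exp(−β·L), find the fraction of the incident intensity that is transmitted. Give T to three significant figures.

τ = β·L = 0.986 × 0.894 = 0.8815.
T = exp(−0.8815) = 0.4142.

0.414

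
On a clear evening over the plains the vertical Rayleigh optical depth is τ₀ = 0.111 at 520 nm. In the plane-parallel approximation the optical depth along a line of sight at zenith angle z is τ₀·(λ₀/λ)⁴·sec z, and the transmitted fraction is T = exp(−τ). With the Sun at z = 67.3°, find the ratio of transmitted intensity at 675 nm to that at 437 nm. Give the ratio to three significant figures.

Airmass: sec 67.3° = 2.5913.
τ(675 nm) = 0.111 × (520/675)⁴ × 2.5913 = 0.111 × 0.3522 × 2.5913 = 0.1013.
τ(437 nm) = 0.111 × (520/437)⁴ × 2.5913 = 0.111 × 2.0049 × 2.5913 = 0.5767.
T(675)/T(437) = exp(τ_B − τ_A) = exp(0.4754) = 1.6086.

1.61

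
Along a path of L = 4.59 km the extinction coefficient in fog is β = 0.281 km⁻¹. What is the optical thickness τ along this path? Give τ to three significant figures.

1.29

τ = β·L = 0.281 × 4.59 = 1.2898.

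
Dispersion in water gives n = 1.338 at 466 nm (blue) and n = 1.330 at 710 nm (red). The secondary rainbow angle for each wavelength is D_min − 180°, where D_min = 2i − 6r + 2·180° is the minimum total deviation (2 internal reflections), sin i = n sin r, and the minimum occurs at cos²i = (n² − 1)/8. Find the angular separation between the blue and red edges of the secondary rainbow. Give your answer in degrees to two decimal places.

At 466 nm (n = 1.338): cos²i = 0.09878 → i = 71.682°, r = 45.195°, D_min = 232.193°, rainbow angle = 52.193°.
At 710 nm (n = 1.330): cos²i = 0.09611 → i = 71.940°, r = 45.630°, D_min = 230.101°, rainbow angle = 50.101°.
Angular width = |52.193° − 50.101°| = 2.092°.

2.09°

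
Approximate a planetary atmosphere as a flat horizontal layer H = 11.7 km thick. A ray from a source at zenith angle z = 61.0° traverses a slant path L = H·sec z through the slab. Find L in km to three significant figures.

24.1 km

sec z = 1/cos 61.0° = 2.0627.
L = 11.7 × 2.0627 = 24.133 km.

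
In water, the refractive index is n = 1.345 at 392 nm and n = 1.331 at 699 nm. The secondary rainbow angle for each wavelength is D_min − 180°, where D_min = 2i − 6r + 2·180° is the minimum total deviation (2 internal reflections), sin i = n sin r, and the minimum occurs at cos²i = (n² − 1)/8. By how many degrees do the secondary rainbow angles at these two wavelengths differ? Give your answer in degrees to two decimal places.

3.62°

At 392 nm (n = 1.345): cos²i = 0.10113 → i = 71.458°, r = 44.821°, D_min = 233.987°, rainbow angle = 53.987°.
At 699 nm (n = 1.331): cos²i = 0.09645 → i = 71.907°, r = 45.575°, D_min = 230.365°, rainbow angle = 50.365°.
Angular width = |53.987° − 50.365°| = 3.622°.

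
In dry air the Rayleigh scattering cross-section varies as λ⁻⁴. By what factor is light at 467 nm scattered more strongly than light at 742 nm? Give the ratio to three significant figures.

6.37

Rayleigh scattering ∝ λ⁻⁴, so the ratio of coefficients is the inverse fourth power of the wavelength ratio.
σ(467)/σ(742) = (742/467)⁴ = (1.5889)⁴ = 6.373.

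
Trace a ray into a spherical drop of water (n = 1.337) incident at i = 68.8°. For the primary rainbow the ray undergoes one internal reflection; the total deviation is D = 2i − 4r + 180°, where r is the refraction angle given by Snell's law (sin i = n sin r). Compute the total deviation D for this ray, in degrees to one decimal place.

sin r = sin 68.8° / 1.337 = 0.9323/1.337 = 0.6973; r = 44.21°.
D = 2·68.8° − 4·44.21° + 180° = 137.60° − 176.85° + 180° = 140.75°.

140.7°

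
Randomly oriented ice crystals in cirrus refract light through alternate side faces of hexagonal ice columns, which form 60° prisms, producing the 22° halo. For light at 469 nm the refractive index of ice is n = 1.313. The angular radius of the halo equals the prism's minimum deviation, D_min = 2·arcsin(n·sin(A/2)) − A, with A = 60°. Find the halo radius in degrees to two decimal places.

22.07°

n·sin(A/2) = 1.313 × sin 30° = 1.313 × 0.5000 = 0.6565.
D_min = 2·arcsin(0.6565) − 60° = 2 × 41.033° − 60° = 22.067°.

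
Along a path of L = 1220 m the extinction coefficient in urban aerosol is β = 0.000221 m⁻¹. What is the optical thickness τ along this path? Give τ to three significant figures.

0.270

τ = β·L = 0.000221 × 1220 = 0.2696.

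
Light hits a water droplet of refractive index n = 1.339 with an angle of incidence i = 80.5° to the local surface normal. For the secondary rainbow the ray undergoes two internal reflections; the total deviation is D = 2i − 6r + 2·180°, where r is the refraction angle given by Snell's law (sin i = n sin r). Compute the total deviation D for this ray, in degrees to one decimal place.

236.4°

sin r = sin 80.5° / 1.339 = 0.9863/1.339 = 0.7366; r = 47.44°.
D = 2·80.5° − 6·47.44° + 2·180° = 161.00° − 284.65° + 360° = 236.35°.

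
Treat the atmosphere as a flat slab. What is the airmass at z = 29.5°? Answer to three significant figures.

X = sec z = 1/cos 29.5° = 1/0.8704 = 1.1490.

1.15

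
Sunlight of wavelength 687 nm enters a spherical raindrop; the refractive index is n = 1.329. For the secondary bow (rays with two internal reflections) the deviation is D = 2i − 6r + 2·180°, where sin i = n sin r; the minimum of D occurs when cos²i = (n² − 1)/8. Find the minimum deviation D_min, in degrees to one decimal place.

cos²i = (1.76624 − 1)/8 = 0.09578; i = arccos(0.30948) = 71.972°.
sin r = sin 71.972°/1.329 = 0.71550; r = 45.685°.
D_min = 2·71.972° − 6·45.685° + 360° = 229.837°.

229.8°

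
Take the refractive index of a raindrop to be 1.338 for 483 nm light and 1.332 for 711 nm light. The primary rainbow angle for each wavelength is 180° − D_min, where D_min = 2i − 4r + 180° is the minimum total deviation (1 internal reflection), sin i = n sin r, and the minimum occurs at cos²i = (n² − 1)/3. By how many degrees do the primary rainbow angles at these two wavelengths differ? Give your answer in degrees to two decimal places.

At 483 nm (n = 1.338): cos²i = 0.26341 → i = 59.120°, r = 39.899°, D_min = 138.643°, rainbow angle = 41.357°.
At 711 nm (n = 1.332): cos²i = 0.25807 → i = 59.469°, r = 40.290°, D_min = 137.776°, rainbow angle = 42.224°.
Angular width = |41.357° − 42.224°| = 0.867°.

0.87°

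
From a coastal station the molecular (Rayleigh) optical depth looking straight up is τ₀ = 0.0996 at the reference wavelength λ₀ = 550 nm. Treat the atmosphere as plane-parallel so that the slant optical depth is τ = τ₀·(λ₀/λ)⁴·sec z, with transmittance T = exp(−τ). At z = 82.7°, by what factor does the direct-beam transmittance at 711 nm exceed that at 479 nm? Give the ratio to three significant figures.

Airmass: sec 82.7° = 7.8700.
τ(711 nm) = 0.0996 × (550/711)⁴ × 7.8700 = 0.0996 × 0.3581 × 7.8700 = 0.2807.
τ(479 nm) = 0.0996 × (550/479)⁴ × 7.8700 = 0.0996 × 1.7382 × 7.8700 = 1.3625.
T(711)/T(479) = exp(τ_B − τ_A) = exp(1.0818) = 2.9501.

2.95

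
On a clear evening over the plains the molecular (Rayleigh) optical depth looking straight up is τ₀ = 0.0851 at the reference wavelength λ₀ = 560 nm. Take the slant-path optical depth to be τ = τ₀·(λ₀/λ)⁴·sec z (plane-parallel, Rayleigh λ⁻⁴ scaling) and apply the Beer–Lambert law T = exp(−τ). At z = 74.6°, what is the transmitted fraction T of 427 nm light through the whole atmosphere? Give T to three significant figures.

sec 74.6° = 3.7657.
τ = 0.0851 × (560/427)⁴ × 3.7657 = 0.0851 × 2.9583 × 3.7657 = 0.9480.
T = exp(−0.9480) = 0.3875.

0.388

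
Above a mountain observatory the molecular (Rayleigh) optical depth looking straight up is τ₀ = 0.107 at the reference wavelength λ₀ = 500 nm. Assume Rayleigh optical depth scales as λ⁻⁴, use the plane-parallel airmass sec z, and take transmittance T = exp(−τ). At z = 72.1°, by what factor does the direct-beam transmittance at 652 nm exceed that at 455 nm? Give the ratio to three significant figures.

Airmass: sec 72.1° = 3.2535.
τ(652 nm) = 0.107 × (500/652)⁴ × 3.2535 = 0.107 × 0.3459 × 3.2535 = 0.1204.
τ(455 nm) = 0.107 × (500/455)⁴ × 3.2535 = 0.107 × 1.4583 × 3.2535 = 0.5077.
T(652)/T(455) = exp(τ_B − τ_A) = exp(0.3873) = 1.4729.

1.47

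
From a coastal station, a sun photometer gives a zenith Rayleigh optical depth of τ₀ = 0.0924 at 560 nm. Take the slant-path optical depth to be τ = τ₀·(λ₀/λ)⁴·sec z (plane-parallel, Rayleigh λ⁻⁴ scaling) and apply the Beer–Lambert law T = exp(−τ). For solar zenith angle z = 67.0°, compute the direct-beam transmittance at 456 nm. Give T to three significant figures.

sec 67.0° = 2.5593.
τ = 0.0924 × (560/456)⁴ × 2.5593 = 0.0924 × 2.2745 × 2.5593 = 0.5379.
T = exp(−0.5379) = 0.5840.

0.584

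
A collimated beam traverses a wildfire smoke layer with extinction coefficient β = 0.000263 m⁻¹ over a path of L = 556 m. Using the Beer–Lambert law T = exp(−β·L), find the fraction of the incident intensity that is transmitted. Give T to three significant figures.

τ = β·L = 0.000263 × 556 = 0.1462.
T = exp(−0.1462) = 0.8640.

0.864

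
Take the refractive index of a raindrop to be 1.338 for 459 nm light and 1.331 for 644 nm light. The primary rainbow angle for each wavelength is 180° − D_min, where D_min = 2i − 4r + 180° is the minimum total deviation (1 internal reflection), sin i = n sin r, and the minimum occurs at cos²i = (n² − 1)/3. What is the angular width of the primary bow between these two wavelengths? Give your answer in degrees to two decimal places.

1.01°

At 459 nm (n = 1.338): cos²i = 0.26341 → i = 59.120°, r = 39.899°, D_min = 138.643°, rainbow angle = 41.357°.
At 644 nm (n = 1.331): cos²i = 0.25719 → i = 59.527°, r = 40.356°, D_min = 137.630°, rainbow angle = 42.370°.
Angular width = |41.357° − 42.370°| = 1.013°.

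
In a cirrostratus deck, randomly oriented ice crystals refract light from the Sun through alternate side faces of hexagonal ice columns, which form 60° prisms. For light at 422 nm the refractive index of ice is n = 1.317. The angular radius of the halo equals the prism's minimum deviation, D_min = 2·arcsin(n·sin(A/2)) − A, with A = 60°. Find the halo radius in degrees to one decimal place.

22.4°

n·sin(A/2) = 1.317 × sin 30° = 1.317 × 0.5000 = 0.6585.
D_min = 2·arcsin(0.6585) − 60° = 2 × 41.186° − 60° = 22.371°.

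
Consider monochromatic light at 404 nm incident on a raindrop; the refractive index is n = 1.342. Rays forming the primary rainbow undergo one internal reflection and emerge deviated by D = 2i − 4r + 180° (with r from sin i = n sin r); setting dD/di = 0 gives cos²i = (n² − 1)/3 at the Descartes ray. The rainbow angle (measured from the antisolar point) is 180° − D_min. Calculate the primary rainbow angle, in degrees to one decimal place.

40.8°

cos²i = (1.80096 − 1)/3 = 0.26699; i = arccos(0.51671) = 58.888°.
sin r = sin 58.888°/1.342 = 0.63797; r = 39.641°.
D_min = 2·58.888° − 4·39.641° + 180° = 139.213°.
Rainbow angle = 180° − D_min = 40.787°.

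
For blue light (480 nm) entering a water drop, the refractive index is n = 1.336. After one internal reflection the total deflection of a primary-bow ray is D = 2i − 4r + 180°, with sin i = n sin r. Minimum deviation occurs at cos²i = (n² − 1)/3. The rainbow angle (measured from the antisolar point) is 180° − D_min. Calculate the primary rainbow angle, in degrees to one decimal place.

41.6°

cos²i = (1.78490 − 1)/3 = 0.26163; i = arccos(0.51150) = 59.236°.
sin r = sin 59.236°/1.336 = 0.64318; r = 40.029°.
D_min = 2·59.236° − 4·40.029° + 180° = 138.356°.
Rainbow angle = 180° − D_min = 41.644°.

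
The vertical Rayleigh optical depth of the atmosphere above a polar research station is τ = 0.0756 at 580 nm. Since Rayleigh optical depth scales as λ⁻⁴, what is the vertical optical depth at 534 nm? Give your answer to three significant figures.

0.105

τ(534 nm) = τ(580 nm) × (580/534)⁴ = 0.0756 × (1.0861)⁴ = 0.0756 × 1.3917 = 0.1052.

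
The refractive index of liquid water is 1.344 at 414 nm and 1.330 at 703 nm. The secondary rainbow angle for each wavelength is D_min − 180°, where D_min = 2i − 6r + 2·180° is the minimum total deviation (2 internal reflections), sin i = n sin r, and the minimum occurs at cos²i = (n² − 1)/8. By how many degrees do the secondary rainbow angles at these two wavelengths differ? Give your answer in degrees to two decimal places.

At 414 nm (n = 1.344): cos²i = 0.10079 → i = 71.490°, r = 44.874°, D_min = 233.733°, rainbow angle = 53.733°.
At 703 nm (n = 1.330): cos²i = 0.09611 → i = 71.940°, r = 45.630°, D_min = 230.101°, rainbow angle = 50.101°.
Angular width = |53.733° − 50.101°| = 3.632°.

3.63°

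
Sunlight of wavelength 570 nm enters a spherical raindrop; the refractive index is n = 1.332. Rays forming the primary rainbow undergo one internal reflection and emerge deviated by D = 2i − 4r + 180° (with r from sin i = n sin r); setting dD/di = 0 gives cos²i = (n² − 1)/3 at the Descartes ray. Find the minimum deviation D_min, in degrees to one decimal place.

137.8°

cos²i = (1.77422 − 1)/3 = 0.25807; i = arccos(0.50801) = 59.469°.
sin r = sin 59.469°/1.332 = 0.64666; r = 40.290°.
D_min = 2·59.469° − 4·40.290° + 180° = 137.776°.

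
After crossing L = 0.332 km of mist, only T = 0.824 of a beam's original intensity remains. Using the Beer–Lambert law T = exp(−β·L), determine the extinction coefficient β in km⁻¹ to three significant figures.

0.583 km⁻¹

Beer–Lambert: T = exp(−βL) ⇒ β = −ln(T)/L = −ln(0.824)/0.332 = 0.1936/0.332 = 0.5831 km⁻¹.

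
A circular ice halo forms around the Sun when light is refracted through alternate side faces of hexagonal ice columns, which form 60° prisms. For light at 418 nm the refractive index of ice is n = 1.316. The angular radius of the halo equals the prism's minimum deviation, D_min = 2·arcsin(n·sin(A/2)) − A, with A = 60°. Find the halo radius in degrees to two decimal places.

n·sin(A/2) = 1.316 × sin 30° = 1.316 × 0.5000 = 0.6580.
D_min = 2·arcsin(0.6580) − 60° = 2 × 41.148° − 60° = 22.295°.

22.30°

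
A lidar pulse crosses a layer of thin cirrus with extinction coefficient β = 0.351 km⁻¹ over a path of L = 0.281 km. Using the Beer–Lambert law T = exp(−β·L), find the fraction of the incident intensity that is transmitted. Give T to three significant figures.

τ = β·L = 0.351 × 0.281 = 0.0986.
T = exp(−0.0986) = 0.9061.

0.906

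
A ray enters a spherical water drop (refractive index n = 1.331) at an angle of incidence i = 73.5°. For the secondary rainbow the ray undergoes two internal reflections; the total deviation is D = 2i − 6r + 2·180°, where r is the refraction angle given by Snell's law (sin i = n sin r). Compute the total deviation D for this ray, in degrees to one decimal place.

sin r = sin 73.5° / 1.331 = 0.9588/1.331 = 0.7204; r = 46.09°.
D = 2·73.5° − 6·46.09° + 2·180° = 147.00° − 276.51° + 360° = 230.49°.

230.5°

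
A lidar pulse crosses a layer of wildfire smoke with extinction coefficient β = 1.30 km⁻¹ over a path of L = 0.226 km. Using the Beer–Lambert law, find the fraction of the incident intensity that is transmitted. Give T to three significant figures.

0.745

τ = β·L = 1.30 × 0.226 = 0.2938.
T = exp(−0.2938) = 0.7454.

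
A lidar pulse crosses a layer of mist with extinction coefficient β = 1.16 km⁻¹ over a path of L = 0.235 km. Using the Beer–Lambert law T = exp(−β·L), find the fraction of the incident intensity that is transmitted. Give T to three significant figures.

0.761

τ = β·L = 1.16 × 0.235 = 0.2726.
T = exp(−0.2726) = 0.7614.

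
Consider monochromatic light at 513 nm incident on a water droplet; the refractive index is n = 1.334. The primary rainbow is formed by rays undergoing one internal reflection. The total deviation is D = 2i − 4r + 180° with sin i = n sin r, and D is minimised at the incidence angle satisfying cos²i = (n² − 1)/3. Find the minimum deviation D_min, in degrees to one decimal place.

138.1°

cos²i = (1.77956 − 1)/3 = 0.25985; i = arccos(0.50976) = 59.352°.
sin r = sin 59.352°/1.334 = 0.64492; r = 40.159°.
D_min = 2·59.352° − 4·40.159° + 180° = 138.067°.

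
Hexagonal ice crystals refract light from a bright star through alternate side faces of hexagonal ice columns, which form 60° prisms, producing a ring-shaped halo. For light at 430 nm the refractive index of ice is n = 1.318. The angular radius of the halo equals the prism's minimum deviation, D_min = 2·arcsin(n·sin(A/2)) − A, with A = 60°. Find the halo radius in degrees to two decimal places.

22.45°

n·sin(A/2) = 1.318 × sin 30° = 1.318 × 0.5000 = 0.6590.
D_min = 2·arcsin(0.6590) − 60° = 2 × 41.224° − 60° = 22.447°.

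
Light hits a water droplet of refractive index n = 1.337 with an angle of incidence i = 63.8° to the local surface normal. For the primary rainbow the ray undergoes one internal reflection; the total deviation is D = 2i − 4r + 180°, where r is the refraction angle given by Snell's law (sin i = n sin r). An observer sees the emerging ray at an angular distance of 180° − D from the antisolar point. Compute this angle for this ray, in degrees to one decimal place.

41.0°

sin r = sin 63.8° / 1.337 = 0.8973/1.337 = 0.6711; r = 42.15°.
D = 2·63.8° − 4·42.15° + 180° = 127.60° − 168.61° + 180° = 138.99°.
Angle from antisolar point = 180° − D = 41.01°.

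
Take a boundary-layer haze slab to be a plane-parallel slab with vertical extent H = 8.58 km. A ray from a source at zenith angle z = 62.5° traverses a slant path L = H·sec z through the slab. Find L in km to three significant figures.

sec z = 1/cos 62.5° = 2.1657.
L = 8.58 × 2.1657 = 18.582 km.

18.6 km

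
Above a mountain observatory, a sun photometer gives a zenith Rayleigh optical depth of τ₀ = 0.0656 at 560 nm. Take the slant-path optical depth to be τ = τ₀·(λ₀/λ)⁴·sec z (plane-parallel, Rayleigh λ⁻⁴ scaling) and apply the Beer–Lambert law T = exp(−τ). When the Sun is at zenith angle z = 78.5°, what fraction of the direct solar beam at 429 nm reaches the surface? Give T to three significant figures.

sec 78.5° = 5.0159.
τ = 0.0656 × (560/429)⁴ × 5.0159 = 0.0656 × 2.9035 × 5.0159 = 0.9554.
T = exp(−0.9554) = 0.3847.

0.385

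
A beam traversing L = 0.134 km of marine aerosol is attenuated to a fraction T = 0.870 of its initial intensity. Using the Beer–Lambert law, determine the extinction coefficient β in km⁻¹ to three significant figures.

1.04 km⁻¹

Beer–Lambert: T = exp(−βL) ⇒ β = −ln(T)/L = −ln(0.870)/0.134 = 0.1393/0.134 = 1.039 km⁻¹.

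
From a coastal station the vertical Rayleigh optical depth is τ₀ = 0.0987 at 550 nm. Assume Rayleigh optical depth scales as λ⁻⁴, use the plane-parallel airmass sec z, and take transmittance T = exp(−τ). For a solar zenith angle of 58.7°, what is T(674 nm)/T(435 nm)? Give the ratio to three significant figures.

1.49

Airmass: sec 58.7° = 1.9249.
τ(674 nm) = 0.0987 × (550/674)⁴ × 1.9249 = 0.0987 × 0.4434 × 1.9249 = 0.0842.
τ(435 nm) = 0.0987 × (550/435)⁴ × 1.9249 = 0.0987 × 2.5556 × 1.9249 = 0.4855.
T(674)/T(435) = exp(τ_B − τ_A) = exp(0.4013) = 1.4937.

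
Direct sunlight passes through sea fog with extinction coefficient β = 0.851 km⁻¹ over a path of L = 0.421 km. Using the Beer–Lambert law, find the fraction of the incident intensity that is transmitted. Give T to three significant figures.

0.699

τ = β·L = 0.851 × 0.421 = 0.3583.
T = exp(−0.3583) = 0.6989.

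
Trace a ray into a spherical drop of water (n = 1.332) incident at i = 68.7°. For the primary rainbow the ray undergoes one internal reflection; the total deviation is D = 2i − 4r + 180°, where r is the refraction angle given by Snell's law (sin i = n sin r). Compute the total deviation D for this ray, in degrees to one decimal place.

139.9°

sin r = sin 68.7° / 1.332 = 0.9317/1.332 = 0.6995; r = 44.38°.
D = 2·68.7° − 4·44.38° + 180° = 137.40° − 177.54° + 180° = 139.86°.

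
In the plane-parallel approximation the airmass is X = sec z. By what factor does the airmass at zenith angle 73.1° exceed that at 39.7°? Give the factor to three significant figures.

X(73.1°)/X(39.7°) = sec 73.1° / sec 39.7° = cos 39.7° / cos 73.1° = 0.7694/0.2907 = 2.6467.

2.65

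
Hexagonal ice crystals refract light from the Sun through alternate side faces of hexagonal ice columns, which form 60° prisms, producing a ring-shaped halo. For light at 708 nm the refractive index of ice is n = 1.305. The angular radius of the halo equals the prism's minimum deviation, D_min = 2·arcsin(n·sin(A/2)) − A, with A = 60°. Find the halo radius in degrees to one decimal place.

21.5°

n·sin(A/2) = 1.305 × sin 30° = 1.305 × 0.5000 = 0.6525.
D_min = 2·arcsin(0.6525) − 60° = 2 × 40.730° − 60° = 21.461°.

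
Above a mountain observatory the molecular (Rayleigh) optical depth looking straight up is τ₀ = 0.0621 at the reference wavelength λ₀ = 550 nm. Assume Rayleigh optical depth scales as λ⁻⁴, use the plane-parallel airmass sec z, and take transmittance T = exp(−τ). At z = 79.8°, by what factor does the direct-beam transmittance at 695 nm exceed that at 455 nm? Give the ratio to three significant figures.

Airmass: sec 79.8° = 5.6470.
τ(695 nm) = 0.0621 × (550/695)⁴ × 5.6470 = 0.0621 × 0.3922 × 5.6470 = 0.1375.
τ(455 nm) = 0.0621 × (550/455)⁴ × 5.6470 = 0.0621 × 2.1350 × 5.6470 = 0.7487.
T(695)/T(455) = exp(τ_B − τ_A) = exp(0.6112) = 1.8426.

1.84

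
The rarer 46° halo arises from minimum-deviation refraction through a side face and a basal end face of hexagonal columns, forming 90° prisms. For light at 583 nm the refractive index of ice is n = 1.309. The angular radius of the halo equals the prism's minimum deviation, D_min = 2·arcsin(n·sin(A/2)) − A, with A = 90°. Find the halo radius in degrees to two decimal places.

n·sin(A/2) = 1.309 × sin 45° = 1.309 × 0.7071 = 0.9256.
D_min = 2·arcsin(0.9256) − 90° = 2 × 67.759° − 90° = 45.519°.

45.52°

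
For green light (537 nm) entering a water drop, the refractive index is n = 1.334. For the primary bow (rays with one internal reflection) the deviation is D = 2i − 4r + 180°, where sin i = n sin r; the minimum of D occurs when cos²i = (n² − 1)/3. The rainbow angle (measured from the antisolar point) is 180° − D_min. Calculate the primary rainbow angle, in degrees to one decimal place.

41.9°

cos²i = (1.77956 − 1)/3 = 0.25985; i = arccos(0.50976) = 59.352°.
sin r = sin 59.352°/1.334 = 0.64492; r = 40.159°.
D_min = 2·59.352° − 4·40.159° + 180° = 138.067°.
Rainbow angle = 180° − D_min = 41.933°.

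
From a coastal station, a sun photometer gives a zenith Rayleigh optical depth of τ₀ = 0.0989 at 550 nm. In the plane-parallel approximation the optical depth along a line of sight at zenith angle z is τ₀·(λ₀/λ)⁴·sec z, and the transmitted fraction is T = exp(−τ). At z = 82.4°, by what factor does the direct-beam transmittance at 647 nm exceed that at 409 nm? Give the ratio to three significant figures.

Airmass: sec 82.4° = 7.5611.
τ(647 nm) = 0.0989 × (550/647)⁴ × 7.5611 = 0.0989 × 0.5222 × 7.5611 = 0.3905.
τ(409 nm) = 0.0989 × (550/409)⁴ × 7.5611 = 0.0989 × 3.2701 × 7.5611 = 2.4453.
T(647)/T(409) = exp(τ_B − τ_A) = exp(2.0548) = 7.8056.

7.81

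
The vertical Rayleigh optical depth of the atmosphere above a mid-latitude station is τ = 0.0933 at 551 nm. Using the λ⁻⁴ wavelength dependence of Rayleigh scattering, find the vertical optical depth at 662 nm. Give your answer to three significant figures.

0.0448

τ(662 nm) = τ(551 nm) × (551/662)⁴ = 0.0933 × (0.8323)⁴ = 0.0933 × 0.4799 = 0.0448.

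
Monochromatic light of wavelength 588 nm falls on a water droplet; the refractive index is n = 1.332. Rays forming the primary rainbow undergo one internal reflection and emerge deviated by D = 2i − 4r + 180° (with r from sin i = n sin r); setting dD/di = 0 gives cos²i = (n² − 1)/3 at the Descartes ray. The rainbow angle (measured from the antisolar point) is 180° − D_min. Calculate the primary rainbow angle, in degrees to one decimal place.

42.2°

cos²i = (1.77422 − 1)/3 = 0.25807; i = arccos(0.50801) = 59.469°.
sin r = sin 59.469°/1.332 = 0.64666; r = 40.290°.
D_min = 2·59.469° − 4·40.290° + 180° = 137.776°.
Rainbow angle = 180° − D_min = 42.224°.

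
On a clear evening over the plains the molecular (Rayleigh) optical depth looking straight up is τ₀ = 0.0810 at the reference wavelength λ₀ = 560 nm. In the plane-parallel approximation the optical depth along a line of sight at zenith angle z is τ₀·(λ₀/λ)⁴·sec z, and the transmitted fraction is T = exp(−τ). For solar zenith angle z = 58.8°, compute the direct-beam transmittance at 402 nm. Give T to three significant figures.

0.555

sec 58.8° = 1.9304.
τ = 0.0810 × (560/402)⁴ × 1.9304 = 0.0810 × 3.7657 × 1.9304 = 0.5888.
T = exp(−0.5888) = 0.5550.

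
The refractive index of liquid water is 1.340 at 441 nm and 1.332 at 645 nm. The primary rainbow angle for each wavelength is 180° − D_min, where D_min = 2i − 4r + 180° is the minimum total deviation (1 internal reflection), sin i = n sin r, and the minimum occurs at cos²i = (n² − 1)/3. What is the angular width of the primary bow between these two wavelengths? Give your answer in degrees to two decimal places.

1.15°

At 441 nm (n = 1.340): cos²i = 0.26520 → i = 59.004°, r = 39.770°, D_min = 138.929°, rainbow angle = 41.071°.
At 645 nm (n = 1.332): cos²i = 0.25807 → i = 59.469°, r = 40.290°, D_min = 137.776°, rainbow angle = 42.224°.
Angular width = |41.071° − 42.224°| = 1.153°.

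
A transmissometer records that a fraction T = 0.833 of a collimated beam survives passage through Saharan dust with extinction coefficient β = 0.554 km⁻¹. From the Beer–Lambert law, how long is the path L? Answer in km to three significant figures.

0.330 km

Beer–Lambert: T = exp(−βL) ⇒ L = −ln(T)/β = −ln(0.833)/0.554 = 0.1827/0.554 = 0.3298 km.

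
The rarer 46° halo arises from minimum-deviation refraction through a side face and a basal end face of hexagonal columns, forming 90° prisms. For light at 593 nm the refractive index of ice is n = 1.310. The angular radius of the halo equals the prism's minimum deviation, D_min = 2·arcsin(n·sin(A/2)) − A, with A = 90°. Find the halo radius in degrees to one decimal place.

n·sin(A/2) = 1.310 × sin 45° = 1.310 × 0.7071 = 0.9263.
D_min = 2·arcsin(0.9263) − 90° = 2 × 67.867° − 90° = 45.733°.

45.7°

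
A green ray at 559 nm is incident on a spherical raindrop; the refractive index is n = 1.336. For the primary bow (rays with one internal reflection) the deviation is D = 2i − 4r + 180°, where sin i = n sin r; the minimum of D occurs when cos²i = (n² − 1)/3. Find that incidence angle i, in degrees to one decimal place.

cos²i = (1.336² − 1)/3 = (1.78490 − 1)/3 = 0.26163.
cos i = 0.51150, so i = 59.236°.

59.2°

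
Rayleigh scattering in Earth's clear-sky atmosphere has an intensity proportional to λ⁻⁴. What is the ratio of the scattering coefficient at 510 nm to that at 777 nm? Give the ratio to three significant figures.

5.39

Rayleigh scattering ∝ λ⁻⁴, so the ratio of coefficients is the inverse fourth power of the wavelength ratio.
σ(510)/σ(777) = (777/510)⁴ = (1.5235)⁴ = 5.388.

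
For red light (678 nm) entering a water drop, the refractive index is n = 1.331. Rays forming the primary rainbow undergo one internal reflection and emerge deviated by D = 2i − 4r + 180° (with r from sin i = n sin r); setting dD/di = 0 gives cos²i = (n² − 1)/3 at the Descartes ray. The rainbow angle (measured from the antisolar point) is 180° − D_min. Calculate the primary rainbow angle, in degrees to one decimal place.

42.4°

cos²i = (1.77156 − 1)/3 = 0.25719; i = arccos(0.50714) = 59.527°.
sin r = sin 59.527°/1.331 = 0.64753; r = 40.356°.
D_min = 2·59.527° − 4·40.356° + 180° = 137.630°.
Rainbow angle = 180° − D_min = 42.370°.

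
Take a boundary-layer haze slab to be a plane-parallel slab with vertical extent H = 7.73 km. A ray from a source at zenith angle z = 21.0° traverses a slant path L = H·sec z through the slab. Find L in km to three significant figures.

8.28 km

sec z = 1/cos 21.0° = 1.0711.
L = 7.73 × 1.0711 = 8.280 km.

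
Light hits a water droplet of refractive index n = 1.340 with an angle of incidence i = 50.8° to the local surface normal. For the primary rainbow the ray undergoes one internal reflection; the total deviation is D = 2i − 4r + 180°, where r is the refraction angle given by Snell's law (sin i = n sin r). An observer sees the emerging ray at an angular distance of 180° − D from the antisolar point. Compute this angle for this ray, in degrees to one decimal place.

sin r = sin 50.8° / 1.340 = 0.7749/1.340 = 0.5783; r = 35.33°.
D = 2·50.8° − 4·35.33° + 180° = 101.60° − 141.33° + 180° = 140.27°.
Angle from antisolar point = 180° − D = 39.73°.

39.7°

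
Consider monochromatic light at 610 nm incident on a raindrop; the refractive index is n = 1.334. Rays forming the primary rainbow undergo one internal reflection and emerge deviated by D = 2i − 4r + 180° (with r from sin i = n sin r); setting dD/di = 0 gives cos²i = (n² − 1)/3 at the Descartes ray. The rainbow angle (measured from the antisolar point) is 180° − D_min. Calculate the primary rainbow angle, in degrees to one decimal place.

41.9°

cos²i = (1.77956 − 1)/3 = 0.25985; i = arccos(0.50976) = 59.352°.
sin r = sin 59.352°/1.334 = 0.64492; r = 40.159°.
D_min = 2·59.352° − 4·40.159° + 180° = 138.067°.
Rainbow angle = 180° − D_min = 41.933°.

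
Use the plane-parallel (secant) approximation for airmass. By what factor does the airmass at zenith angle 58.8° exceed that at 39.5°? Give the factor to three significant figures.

1.49

X(58.8°)/X(39.5°) = sec 58.8° / sec 39.5° = cos 39.5° / cos 58.8° = 0.7716/0.5180 = 1.4895.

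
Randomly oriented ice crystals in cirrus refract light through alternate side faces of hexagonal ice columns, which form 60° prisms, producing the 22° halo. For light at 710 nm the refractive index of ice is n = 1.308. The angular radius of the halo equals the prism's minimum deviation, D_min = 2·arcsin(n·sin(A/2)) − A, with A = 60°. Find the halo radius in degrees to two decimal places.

n·sin(A/2) = 1.308 × sin 30° = 1.308 × 0.5000 = 0.6540.
D_min = 2·arcsin(0.6540) − 60° = 2 × 40.844° − 60° = 21.688°.

21.69°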